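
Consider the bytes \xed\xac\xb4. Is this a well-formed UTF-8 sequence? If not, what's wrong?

invalid (encodes a surrogate (U+D800–U+DFFF))

Structurally a 3-byte sequence; payload = 0xDB34.
But 0xDB34 is in U+D800–U+DFFF, the surrogate range. Surrogates are not Unicode scalar values and are forbidden in UTF-8.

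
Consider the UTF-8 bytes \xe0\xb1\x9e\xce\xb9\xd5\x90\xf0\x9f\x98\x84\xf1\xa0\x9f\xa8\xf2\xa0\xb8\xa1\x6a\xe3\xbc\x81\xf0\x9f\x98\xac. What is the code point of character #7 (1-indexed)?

U+006A

Offset 0: leading byte 0xE0 = 11100000 → 3-byte char #1 = E0 B1 9E.
Offset 3: leading byte 0xCE = 11001110 → 2-byte char #2 = CE B9.
Offset 5: leading byte 0xD5 = 11010101 → 2-byte char #3 = D5 90.
Offset 7: leading byte 0xF0 = 11110000 → 4-byte char #4 = F0 9F 98 84.
Offset 11: leading byte 0xF1 = 11110001 → 4-byte char #5 = F1 A0 9F A8.
Offset 15: leading byte 0xF2 = 11110010 → 4-byte char #6 = F2 A0 B8 A1.
Offset 19: leading byte 0x6A = 01101010 → 1-byte char #7 = 6A.
Leading byte 0x6A = 01101010 matches 0xxxxxxx → 1-byte sequence.
Byte 1: 0x6A = 01101010, payload 1101010 (7 bits).
Concatenate: 1101010 = 0x6A (7 bits → U+006A).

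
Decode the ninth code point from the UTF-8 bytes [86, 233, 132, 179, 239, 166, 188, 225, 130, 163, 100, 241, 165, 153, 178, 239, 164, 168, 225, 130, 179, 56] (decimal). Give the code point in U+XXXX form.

U+0038

Offset 0: leading byte 0x56 = 01010110 → 1-byte char #1 = 56.
Offset 1: leading byte 0xE9 = 11101001 → 3-byte char #2 = E9 84 B3.
Offset 4: leading byte 0xEF = 11101111 → 3-byte char #3 = EF A6 BC.
Offset 7: leading byte 0xE1 = 11100001 → 3-byte char #4 = E1 82 A3.
Offset 10: leading byte 0x64 = 01100100 → 1-byte char #5 = 64.
Offset 11: leading byte 0xF1 = 11110001 → 4-byte char #6 = F1 A5 99 B2.
Offset 15: leading byte 0xEF = 11101111 → 3-byte char #7 = EF A4 A8.
Offset 18: leading byte 0xE1 = 11100001 → 3-byte char #8 = E1 82 B3.
Offset 21: leading byte 0x38 = 00111000 → 1-byte char #9 = 38.
Leading byte 0x38 = 00111000 matches 0xxxxxxx → 1-byte sequence.
Byte 1: 0x38 = 00111000, payload 0111000 (7 bits).
Concatenate: 0111000 = 0x38 (7 bits → U+0038).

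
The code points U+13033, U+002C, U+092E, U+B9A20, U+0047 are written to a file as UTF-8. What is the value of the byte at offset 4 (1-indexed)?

1-indexed offset 4 is 0-indexed offset 3.
U+13033 → 4-byte form F0 93 80 B3 at offsets 0–3.
Offset 3 falls in char 1's range; it's byte 4 of F0 93 80 B3 = 0xB3.

0xB3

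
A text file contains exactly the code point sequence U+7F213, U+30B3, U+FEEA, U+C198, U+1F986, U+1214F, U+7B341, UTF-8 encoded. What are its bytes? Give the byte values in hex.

F1 BF 88 93 E3 82 B3 EF BB AA EC 86 98 F0 9F A6 86 F0 92 85 8F F1 BB 8D 81

U+7F213: 4-byte form → F1 BF 88 93.
U+30B3: 3-byte form → E3 82 B3.
U+FEEA: 3-byte form → EF BB AA.
U+C198: 3-byte form → EC 86 98.
U+1F986: 4-byte form → F0 9F A6 86.
U+1214F: 4-byte form → F0 92 85 8F.
U+7B341: 4-byte form → F1 BB 8D 81.
Concatenated (25 bytes): F1 BF 88 93 E3 82 B3 EF BB AA EC 86 98 F0 9F A6 86 F0 92 85 8F F1 BB 8D 81.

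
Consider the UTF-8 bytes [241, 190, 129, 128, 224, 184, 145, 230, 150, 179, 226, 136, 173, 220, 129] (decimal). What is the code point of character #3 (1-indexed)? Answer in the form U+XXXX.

Offset 0: leading byte 0xF1 = 11110001 → 4-byte char #1 = F1 BE 81 80.
Offset 4: leading byte 0xE0 = 11100000 → 3-byte char #2 = E0 B8 91.
Offset 7: leading byte 0xE6 = 11100110 → 3-byte char #3 = E6 96 B3.
Leading byte 0xE6 = 11100110 matches 1110xxxx → 3-byte sequence.
Byte 1: 0xE6 = 11100110, payload 0110 (4 bits).
Byte 2: 0x96 = 10010110 (10xxxxxx ✓), payload 010110.
Byte 3: 0xB3 = 10110011 (10xxxxxx ✓), payload 110011.
Concatenate: 0110010110110011 = 0x65B3 (16 bits → U+65B3).

U+65B3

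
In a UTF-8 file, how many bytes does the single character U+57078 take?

4

U+57078 = 0x57078. UTF-8 uses 1 byte below 0x80, 2 below 0x800, 3 below 0x10000, 4 up to 0x10FFFF. 0x57078 is in U+10000–U+10FFFF → 4 bytes.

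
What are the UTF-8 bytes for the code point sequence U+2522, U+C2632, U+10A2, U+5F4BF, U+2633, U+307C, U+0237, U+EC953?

E2 94 A2 F3 82 98 B2 E1 82 A2 F1 9F 92 BF E2 98 B3 E3 81 BC C8 B7 F3 AC A5 93

U+2522: 3-byte form → E2 94 A2.
U+C2632: 4-byte form → F3 82 98 B2.
U+10A2: 3-byte form → E1 82 A2.
U+5F4BF: 4-byte form → F1 9F 92 BF.
U+2633: 3-byte form → E2 98 B3.
U+307C: 3-byte form → E3 81 BC.
U+0237: 2-byte form → C8 B7.
U+EC953: 4-byte form → F3 AC A5 93.
Concatenated (26 bytes): E2 94 A2 F3 82 98 B2 E1 82 A2 F1 9F 92 BF E2 98 B3 E3 81 BC C8 B7 F3 AC A5 93.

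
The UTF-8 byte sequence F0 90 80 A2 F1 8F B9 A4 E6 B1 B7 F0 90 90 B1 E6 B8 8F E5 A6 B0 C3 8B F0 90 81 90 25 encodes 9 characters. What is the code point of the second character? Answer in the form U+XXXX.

Offset 0: leading byte 0xF0 = 11110000 → 4-byte char #1 = F0 90 80 A2.
Offset 4: leading byte 0xF1 = 11110001 → 4-byte char #2 = F1 8F B9 A4.
Leading byte 0xF1 = 11110001 matches 11110xxx → 4-byte sequence.
Byte 1: 0xF1 = 11110001, payload 001 (3 bits).
Byte 2: 0x8F = 10001111 (10xxxxxx ✓), payload 001111.
Byte 3: 0xB9 = 10111001 (10xxxxxx ✓), payload 111001.
Byte 4: 0xA4 = 10100100 (10xxxxxx ✓), payload 100100.
Concatenate: 001001111111001100100 = 0x4FE64 (21 bits → U+4FE64).

U+4FE64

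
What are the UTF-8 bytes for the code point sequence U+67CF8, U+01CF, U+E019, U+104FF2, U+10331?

U+67CF8: 4-byte form → F1 A7 B3 B8.
U+01CF: 2-byte form → C7 8F.
U+E019: 3-byte form → EE 80 99.
U+104FF2: 4-byte form → F4 84 BF B2.
U+10331: 4-byte form → F0 90 8C B1.
Concatenated (17 bytes): F1 A7 B3 B8 C7 8F EE 80 99 F4 84 BF B2 F0 90 8C B1.

F1 A7 B3 B8 C7 8F EE 80 99 F4 84 BF B2 F0 90 8C B1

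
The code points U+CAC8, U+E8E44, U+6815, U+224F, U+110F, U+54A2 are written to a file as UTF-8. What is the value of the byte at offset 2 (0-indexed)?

U+CAC8 → 3-byte form EC AB 88 at offsets 0–2.
Offset 2 falls in char 1's range; it's byte 3 of EC AB 88 = 0x88.

0x88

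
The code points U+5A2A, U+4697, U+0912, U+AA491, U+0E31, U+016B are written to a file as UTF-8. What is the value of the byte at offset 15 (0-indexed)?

U+5A2A → 3-byte form E5 A8 AA at offsets 0–2.
U+4697 → 3-byte form E4 9A 97 at offsets 3–5.
U+0912 → 3-byte form E0 A4 92 at offsets 6–8.
U+AA491 → 4-byte form F2 AA 92 91 at offsets 9–12.
U+0E31 → 3-byte form E0 B8 B1 at offsets 13–15.
Offset 15 falls in char 5's range; it's byte 3 of E0 B8 B1 = 0xB1.

0xB1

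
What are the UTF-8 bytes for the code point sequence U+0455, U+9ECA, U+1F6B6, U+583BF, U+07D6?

U+0455: 2-byte form → D1 95.
U+9ECA: 3-byte form → E9 BB 8A.
U+1F6B6: 4-byte form → F0 9F 9A B6.
U+583BF: 4-byte form → F1 98 8E BF.
U+07D6: 2-byte form → DF 96.
Concatenated (15 bytes): D1 95 E9 BB 8A F0 9F 9A B6 F1 98 8E BF DF 96.

D1 95 E9 BB 8A F0 9F 9A B6 F1 98 8E BF DF 96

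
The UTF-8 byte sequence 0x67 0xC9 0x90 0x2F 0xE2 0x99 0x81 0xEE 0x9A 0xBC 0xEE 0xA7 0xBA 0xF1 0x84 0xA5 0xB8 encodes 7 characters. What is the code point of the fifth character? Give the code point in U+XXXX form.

U+E6BC

Offset 0: leading byte 0x67 = 01100111 → 1-byte char #1 = 67.
Offset 1: leading byte 0xC9 = 11001001 → 2-byte char #2 = C9 90.
Offset 3: leading byte 0x2F = 00101111 → 1-byte char #3 = 2F.
Offset 4: leading byte 0xE2 = 11100010 → 3-byte char #4 = E2 99 81.
Offset 7: leading byte 0xEE = 11101110 → 3-byte char #5 = EE 9A BC.
Leading byte 0xEE = 11101110 matches 1110xxxx → 3-byte sequence.
Byte 1: 0xEE = 11101110, payload 1110 (4 bits).
Byte 2: 0x9A = 10011010 (10xxxxxx ✓), payload 011010.
Byte 3: 0xBC = 10111100 (10xxxxxx ✓), payload 111100.
Concatenate: 1110011010111100 = 0xE6BC (16 bits → U+E6BC).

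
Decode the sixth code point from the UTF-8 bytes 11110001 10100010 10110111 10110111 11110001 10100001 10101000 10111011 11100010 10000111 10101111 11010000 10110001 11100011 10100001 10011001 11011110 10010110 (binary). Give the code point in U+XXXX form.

U+0796

Offset 0: leading byte 0xF1 = 11110001 → 4-byte char #1 = F1 A2 B7 B7.
Offset 4: leading byte 0xF1 = 11110001 → 4-byte char #2 = F1 A1 A8 BB.
Offset 8: leading byte 0xE2 = 11100010 → 3-byte char #3 = E2 87 AF.
Offset 11: leading byte 0xD0 = 11010000 → 2-byte char #4 = D0 B1.
Offset 13: leading byte 0xE3 = 11100011 → 3-byte char #5 = E3 A1 99.
Offset 16: leading byte 0xDE = 11011110 → 2-byte char #6 = DE 96.
Leading byte 0xDE = 11011110 matches 110xxxxx → 2-byte sequence.
Byte 1: 0xDE = 11011110, payload 11110 (5 bits).
Byte 2: 0x96 = 10010110 (10xxxxxx ✓), payload 010110.
Concatenate: 11110010110 = 0x796 (11 bits → U+0796).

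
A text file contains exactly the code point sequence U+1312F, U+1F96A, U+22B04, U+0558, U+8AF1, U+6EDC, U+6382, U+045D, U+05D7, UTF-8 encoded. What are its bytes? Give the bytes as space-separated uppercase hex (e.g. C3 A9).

U+1312F: 4-byte form → F0 93 84 AF.
U+1F96A: 4-byte form → F0 9F A5 AA.
U+22B04: 4-byte form → F0 A2 AC 84.
U+0558: 2-byte form → D5 98.
U+8AF1: 3-byte form → E8 AB B1.
U+6EDC: 3-byte form → E6 BB 9C.
U+6382: 3-byte form → E6 8E 82.
U+045D: 2-byte form → D1 9D.
U+05D7: 2-byte form → D7 97.
Concatenated (27 bytes): F0 93 84 AF F0 9F A5 AA F0 A2 AC 84 D5 98 E8 AB B1 E6 BB 9C E6 8E 82 D1 9D D7 97.

F0 93 84 AF F0 9F A5 AA F0 A2 AC 84 D5 98 E8 AB B1 E6 BB 9C E6 8E 82 D1 9D D7 97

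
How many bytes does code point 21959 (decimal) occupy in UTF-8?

U+55C7 = 0x55C7. UTF-8 uses 1 byte below 0x80, 2 below 0x800, 3 below 0x10000, 4 up to 0x10FFFF. 0x55C7 is in U+0800–U+FFFF → 3 bytes.

3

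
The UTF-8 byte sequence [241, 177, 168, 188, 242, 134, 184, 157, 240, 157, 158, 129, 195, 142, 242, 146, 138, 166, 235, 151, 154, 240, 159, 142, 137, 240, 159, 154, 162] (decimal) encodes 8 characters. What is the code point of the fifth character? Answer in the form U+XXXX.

U+922A6

Offset 0: leading byte 0xF1 = 11110001 → 4-byte char #1 = F1 B1 A8 BC.
Offset 4: leading byte 0xF2 = 11110010 → 4-byte char #2 = F2 86 B8 9D.
Offset 8: leading byte 0xF0 = 11110000 → 4-byte char #3 = F0 9D 9E 81.
Offset 12: leading byte 0xC3 = 11000011 → 2-byte char #4 = C3 8E.
Offset 14: leading byte 0xF2 = 11110010 → 4-byte char #5 = F2 92 8A A6.
Leading byte 0xF2 = 11110010 matches 11110xxx → 4-byte sequence.
Byte 1: 0xF2 = 11110010, payload 010 (3 bits).
Byte 2: 0x92 = 10010010 (10xxxxxx ✓), payload 010010.
Byte 3: 0x8A = 10001010 (10xxxxxx ✓), payload 001010.
Byte 4: 0xA6 = 10100110 (10xxxxxx ✓), payload 100110.
Concatenate: 010010010001010100110 = 0x922A6 (21 bits → U+922A6).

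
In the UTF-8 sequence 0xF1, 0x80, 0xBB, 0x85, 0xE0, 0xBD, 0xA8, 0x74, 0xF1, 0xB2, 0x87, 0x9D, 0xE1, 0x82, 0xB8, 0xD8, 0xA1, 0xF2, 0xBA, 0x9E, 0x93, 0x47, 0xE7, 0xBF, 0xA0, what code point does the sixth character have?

Offset 0: leading byte 0xF1 = 11110001 → 4-byte char #1 = F1 80 BB 85.
Offset 4: leading byte 0xE0 = 11100000 → 3-byte char #2 = E0 BD A8.
Offset 7: leading byte 0x74 = 01110100 → 1-byte char #3 = 74.
Offset 8: leading byte 0xF1 = 11110001 → 4-byte char #4 = F1 B2 87 9D.
Offset 12: leading byte 0xE1 = 11100001 → 3-byte char #5 = E1 82 B8.
Offset 15: leading byte 0xD8 = 11011000 → 2-byte char #6 = D8 A1.
Leading byte 0xD8 = 11011000 matches 110xxxxx → 2-byte sequence.
Byte 1: 0xD8 = 11011000, payload 11000 (5 bits).
Byte 2: 0xA1 = 10100001 (10xxxxxx ✓), payload 100001.
Concatenate: 11000100001 = 0x621 (11 bits → U+0621).

U+0621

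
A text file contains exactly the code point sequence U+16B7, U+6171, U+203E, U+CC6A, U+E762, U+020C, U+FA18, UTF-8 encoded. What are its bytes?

U+16B7: 3-byte form → E1 9A B7.
U+6171: 3-byte form → E6 85 B1.
U+203E: 3-byte form → E2 80 BE.
U+CC6A: 3-byte form → EC B1 AA.
U+E762: 3-byte form → EE 9D A2.
U+020C: 2-byte form → C8 8C.
U+FA18: 3-byte form → EF A8 98.
Concatenated (20 bytes): E1 9A B7 E6 85 B1 E2 80 BE EC B1 AA EE 9D A2 C8 8C EF A8 98.

E1 9A B7 E6 85 B1 E2 80 BE EC B1 AA EE 9D A2 C8 8C EF A8 98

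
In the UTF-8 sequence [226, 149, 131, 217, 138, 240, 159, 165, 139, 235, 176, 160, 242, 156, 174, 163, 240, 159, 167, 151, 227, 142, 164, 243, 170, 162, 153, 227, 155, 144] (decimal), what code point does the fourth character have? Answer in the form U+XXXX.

U+BC20

Offset 0: leading byte 0xE2 = 11100010 → 3-byte char #1 = E2 95 83.
Offset 3: leading byte 0xD9 = 11011001 → 2-byte char #2 = D9 8A.
Offset 5: leading byte 0xF0 = 11110000 → 4-byte char #3 = F0 9F A5 8B.
Offset 9: leading byte 0xEB = 11101011 → 3-byte char #4 = EB B0 A0.
Leading byte 0xEB = 11101011 matches 1110xxxx → 3-byte sequence.
Byte 1: 0xEB = 11101011, payload 1011 (4 bits).
Byte 2: 0xB0 = 10110000 (10xxxxxx ✓), payload 110000.
Byte 3: 0xA0 = 10100000 (10xxxxxx ✓), payload 100000.
Concatenate: 1011110000100000 = 0xBC20 (16 bits → U+BC20).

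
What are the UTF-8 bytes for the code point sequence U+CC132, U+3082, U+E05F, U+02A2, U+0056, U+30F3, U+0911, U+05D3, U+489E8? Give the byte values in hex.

F3 8C 84 B2 E3 82 82 EE 81 9F CA A2 56 E3 83 B3 E0 A4 91 D7 93 F1 88 A7 A8

U+CC132: 4-byte form → F3 8C 84 B2.
U+3082: 3-byte form → E3 82 82.
U+E05F: 3-byte form → EE 81 9F.
U+02A2: 2-byte form → CA A2.
U+0056: 1-byte form → 56.
U+30F3: 3-byte form → E3 83 B3.
U+0911: 3-byte form → E0 A4 91.
U+05D3: 2-byte form → D7 93.
U+489E8: 4-byte form → F1 88 A7 A8.
Concatenated (25 bytes): F3 8C 84 B2 E3 82 82 EE 81 9F CA A2 56 E3 83 B3 E0 A4 91 D7 93 F1 88 A7 A8.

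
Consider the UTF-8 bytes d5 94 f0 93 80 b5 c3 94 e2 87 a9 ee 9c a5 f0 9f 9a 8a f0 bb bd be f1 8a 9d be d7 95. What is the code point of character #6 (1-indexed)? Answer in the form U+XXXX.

Offset 0: leading byte 0xD5 = 11010101 → 2-byte char #1 = D5 94.
Offset 2: leading byte 0xF0 = 11110000 → 4-byte char #2 = F0 93 80 B5.
Offset 6: leading byte 0xC3 = 11000011 → 2-byte char #3 = C3 94.
Offset 8: leading byte 0xE2 = 11100010 → 3-byte char #4 = E2 87 A9.
Offset 11: leading byte 0xEE = 11101110 → 3-byte char #5 = EE 9C A5.
Offset 14: leading byte 0xF0 = 11110000 → 4-byte char #6 = F0 9F 9A 8A.
Leading byte 0xF0 = 11110000 matches 11110xxx → 4-byte sequence.
Byte 1: 0xF0 = 11110000, payload 000 (3 bits).
Byte 2: 0x9F = 10011111 (10xxxxxx ✓), payload 011111.
Byte 3: 0x9A = 10011010 (10xxxxxx ✓), payload 011010.
Byte 4: 0x8A = 10001010 (10xxxxxx ✓), payload 001010.
Concatenate: 000011111011010001010 = 0x1F68A (21 bits → U+1F68A).

U+1F68A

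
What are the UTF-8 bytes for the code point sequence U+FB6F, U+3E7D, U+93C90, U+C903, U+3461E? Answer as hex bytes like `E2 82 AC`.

U+FB6F: 3-byte form → EF AD AF.
U+3E7D: 3-byte form → E3 B9 BD.
U+93C90: 4-byte form → F2 93 B2 90.
U+C903: 3-byte form → EC A4 83.
U+3461E: 4-byte form → F0 B4 98 9E.
Concatenated (17 bytes): EF AD AF E3 B9 BD F2 93 B2 90 EC A4 83 F0 B4 98 9E.

EF AD AF E3 B9 BD F2 93 B2 90 EC A4 83 F0 B4 98 9E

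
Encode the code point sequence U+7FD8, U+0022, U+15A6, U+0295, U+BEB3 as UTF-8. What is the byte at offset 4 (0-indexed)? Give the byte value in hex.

U+7FD8 → 3-byte form E7 BF 98 at offsets 0–2.
U+0022 → 1-byte form 22 at offsets 3–3.
U+15A6 → 3-byte form E1 96 A6 at offsets 4–6.
Offset 4 falls in char 3's range; it's byte 1 of E1 96 A6 = 0xE1.

0xE1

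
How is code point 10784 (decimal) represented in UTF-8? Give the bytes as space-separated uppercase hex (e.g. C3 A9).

U+2A20 = 0x2A20 = 10784 decimal. In range U+0800–U+FFFF → 3-byte form: 1110xxxx 10xxxxxx 10xxxxxx.
Binary (16 bits): 0010101000100000.
Split 4+6+6: 0010 | 101000 | 100000.
Byte 1: 11100010 = 0xE2.
Byte 2: 10101000 = 0xA8.
Byte 3: 10100000 = 0xA0.

E2 A8 A0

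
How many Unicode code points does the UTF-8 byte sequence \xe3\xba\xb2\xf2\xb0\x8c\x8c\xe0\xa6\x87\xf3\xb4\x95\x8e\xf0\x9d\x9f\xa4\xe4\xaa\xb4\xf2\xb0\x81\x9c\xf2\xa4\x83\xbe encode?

Byte at offset 0: 0xE3 = 11100011 → 3-byte char (#1). Advance 3.
Byte at offset 3: 0xF2 = 11110010 → 4-byte char (#2). Advance 4.
Byte at offset 7: 0xE0 = 11100000 → 3-byte char (#3). Advance 3.
Byte at offset 10: 0xF3 = 11110011 → 4-byte char (#4). Advance 4.
Byte at offset 14: 0xF0 = 11110000 → 4-byte char (#5). Advance 4.
Byte at offset 18: 0xE4 = 11100100 → 3-byte char (#6). Advance 3.
Byte at offset 21: 0xF2 = 11110010 → 4-byte char (#7). Advance 4.
Byte at offset 25: 0xF2 = 11110010 → 4-byte char (#8). Advance 4.
Reached end at offset 29 after 8 code points.

8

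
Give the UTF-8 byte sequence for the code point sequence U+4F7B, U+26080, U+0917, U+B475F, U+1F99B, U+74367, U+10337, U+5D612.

U+4F7B: 3-byte form → E4 BD BB.
U+26080: 4-byte form → F0 A6 82 80.
U+0917: 3-byte form → E0 A4 97.
U+B475F: 4-byte form → F2 B4 9D 9F.
U+1F99B: 4-byte form → F0 9F A6 9B.
U+74367: 4-byte form → F1 B4 8D A7.
U+10337: 4-byte form → F0 90 8C B7.
U+5D612: 4-byte form → F1 9D 98 92.
Concatenated (30 bytes): E4 BD BB F0 A6 82 80 E0 A4 97 F2 B4 9D 9F F0 9F A6 9B F1 B4 8D A7 F0 90 8C B7 F1 9D 98 92.

E4 BD BB F0 A6 82 80 E0 A4 97 F2 B4 9D 9F F0 9F A6 9B F1 B4 8D A7 F0 90 8C B7 F1 9D 98 92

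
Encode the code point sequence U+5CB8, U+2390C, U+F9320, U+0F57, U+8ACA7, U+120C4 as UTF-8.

E5 B2 B8 F0 A3 A4 8C F3 B9 8C A0 E0 BD 97 F2 8A B2 A7 F0 92 83 84

U+5CB8: 3-byte form → E5 B2 B8.
U+2390C: 4-byte form → F0 A3 A4 8C.
U+F9320: 4-byte form → F3 B9 8C A0.
U+0F57: 3-byte form → E0 BD 97.
U+8ACA7: 4-byte form → F2 8A B2 A7.
U+120C4: 4-byte form → F0 92 83 84.
Concatenated (22 bytes): E5 B2 B8 F0 A3 A4 8C F3 B9 8C A0 E0 BD 97 F2 8A B2 A7 F0 92 83 84.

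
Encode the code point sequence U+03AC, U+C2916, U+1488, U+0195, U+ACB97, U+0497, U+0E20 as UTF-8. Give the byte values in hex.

CE AC F3 82 A4 96 E1 92 88 C6 95 F2 AC AE 97 D2 97 E0 B8 A0

U+03AC: 2-byte form → CE AC.
U+C2916: 4-byte form → F3 82 A4 96.
U+1488: 3-byte form → E1 92 88.
U+0195: 2-byte form → C6 95.
U+ACB97: 4-byte form → F2 AC AE 97.
U+0497: 2-byte form → D2 97.
U+0E20: 3-byte form → E0 B8 A0.
Concatenated (20 bytes): CE AC F3 82 A4 96 E1 92 88 C6 95 F2 AC AE 97 D2 97 E0 B8 A0.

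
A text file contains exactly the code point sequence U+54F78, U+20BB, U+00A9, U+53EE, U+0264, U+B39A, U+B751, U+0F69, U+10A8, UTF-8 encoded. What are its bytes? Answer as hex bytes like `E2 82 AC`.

U+54F78: 4-byte form → F1 94 BD B8.
U+20BB: 3-byte form → E2 82 BB.
U+00A9: 2-byte form → C2 A9.
U+53EE: 3-byte form → E5 8F AE.
U+0264: 2-byte form → C9 A4.
U+B39A: 3-byte form → EB 8E 9A.
U+B751: 3-byte form → EB 9D 91.
U+0F69: 3-byte form → E0 BD A9.
U+10A8: 3-byte form → E1 82 A8.
Concatenated (26 bytes): F1 94 BD B8 E2 82 BB C2 A9 E5 8F AE C9 A4 EB 8E 9A EB 9D 91 E0 BD A9 E1 82 A8.

F1 94 BD B8 E2 82 BB C2 A9 E5 8F AE C9 A4 EB 8E 9A EB 9D 91 E0 BD A9 E1 82 A8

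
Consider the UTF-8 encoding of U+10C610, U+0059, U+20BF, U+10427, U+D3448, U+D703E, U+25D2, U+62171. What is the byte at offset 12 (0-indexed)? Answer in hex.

U+10C610 → 4-byte form F4 8C 98 90 at offsets 0–3.
U+0059 → 1-byte form 59 at offsets 4–4.
U+20BF → 3-byte form E2 82 BF at offsets 5–7.
U+10427 → 4-byte form F0 90 90 A7 at offsets 8–11.
U+D3448 → 4-byte form F3 93 91 88 at offsets 12–15.
Offset 12 falls in char 5's range; it's byte 1 of F3 93 91 88 = 0xF3.

0xF3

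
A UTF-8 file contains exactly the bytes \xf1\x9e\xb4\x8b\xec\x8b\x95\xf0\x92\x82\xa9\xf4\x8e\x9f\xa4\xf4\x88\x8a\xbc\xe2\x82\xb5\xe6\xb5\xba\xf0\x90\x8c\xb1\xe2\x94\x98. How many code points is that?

9

Byte at offset 0: 0xF1 = 11110001 → 4-byte char (#1). Advance 4.
Byte at offset 4: 0xEC = 11101100 → 3-byte char (#2). Advance 3.
Byte at offset 7: 0xF0 = 11110000 → 4-byte char (#3). Advance 4.
Byte at offset 11: 0xF4 = 11110100 → 4-byte char (#4). Advance 4.
Byte at offset 15: 0xF4 = 11110100 → 4-byte char (#5). Advance 4.
Byte at offset 19: 0xE2 = 11100010 → 3-byte char (#6). Advance 3.
Byte at offset 22: 0xE6 = 11100110 → 3-byte char (#7). Advance 3.
Byte at offset 25: 0xF0 = 11110000 → 4-byte char (#8). Advance 4.
Byte at offset 29: 0xE2 = 11100010 → 3-byte char (#9). Advance 3.
Reached end at offset 32 after 9 code points.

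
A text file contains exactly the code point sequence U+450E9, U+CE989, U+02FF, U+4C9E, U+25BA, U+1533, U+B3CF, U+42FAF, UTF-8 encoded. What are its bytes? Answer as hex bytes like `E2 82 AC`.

F1 85 83 A9 F3 8E A6 89 CB BF E4 B2 9E E2 96 BA E1 94 B3 EB 8F 8F F1 82 BE AF

U+450E9: 4-byte form → F1 85 83 A9.
U+CE989: 4-byte form → F3 8E A6 89.
U+02FF: 2-byte form → CB BF.
U+4C9E: 3-byte form → E4 B2 9E.
U+25BA: 3-byte form → E2 96 BA.
U+1533: 3-byte form → E1 94 B3.
U+B3CF: 3-byte form → EB 8F 8F.
U+42FAF: 4-byte form → F1 82 BE AF.
Concatenated (26 bytes): F1 85 83 A9 F3 8E A6 89 CB BF E4 B2 9E E2 96 BA E1 94 B3 EB 8F 8F F1 82 BE AF.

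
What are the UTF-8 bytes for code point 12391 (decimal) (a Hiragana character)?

U+3067 = 0x3067 = 12391 decimal. In range U+0800–U+FFFF → 3-byte form: 1110xxxx 10xxxxxx 10xxxxxx.
Binary (16 bits): 0011000001100111.
Split 4+6+6: 0011 | 000001 | 100111.
Byte 1: 11100011 = 0xE3.
Byte 2: 10000001 = 0x81.
Byte 3: 10100111 = 0xA7.

E3 81 A7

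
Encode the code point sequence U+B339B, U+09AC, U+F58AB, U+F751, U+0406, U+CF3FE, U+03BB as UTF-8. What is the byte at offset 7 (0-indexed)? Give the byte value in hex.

U+B339B → 4-byte form F2 B3 8E 9B at offsets 0–3.
U+09AC → 3-byte form E0 A6 AC at offsets 4–6.
U+F58AB → 4-byte form F3 B5 A2 AB at offsets 7–10.
Offset 7 falls in char 3's range; it's byte 1 of F3 B5 A2 AB = 0xF3.

0xF3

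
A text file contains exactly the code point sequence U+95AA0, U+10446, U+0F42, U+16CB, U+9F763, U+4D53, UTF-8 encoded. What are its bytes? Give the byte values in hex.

U+95AA0: 4-byte form → F2 95 AA A0.
U+10446: 4-byte form → F0 90 91 86.
U+0F42: 3-byte form → E0 BD 82.
U+16CB: 3-byte form → E1 9B 8B.
U+9F763: 4-byte form → F2 9F 9D A3.
U+4D53: 3-byte form → E4 B5 93.
Concatenated (21 bytes): F2 95 AA A0 F0 90 91 86 E0 BD 82 E1 9B 8B F2 9F 9D A3 E4 B5 93.

F2 95 AA A0 F0 90 91 86 E0 BD 82 E1 9B 8B F2 9F 9D A3 E4 B5 93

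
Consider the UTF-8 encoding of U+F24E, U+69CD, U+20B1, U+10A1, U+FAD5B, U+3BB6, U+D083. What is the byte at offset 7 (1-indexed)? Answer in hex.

0xE2

1-indexed offset 7 is 0-indexed offset 6.
U+F24E → 3-byte form EF 89 8E at offsets 0–2.
U+69CD → 3-byte form E6 A7 8D at offsets 3–5.
U+20B1 → 3-byte form E2 82 B1 at offsets 6–8.
Offset 6 falls in char 3's range; it's byte 1 of E2 82 B1 = 0xE2.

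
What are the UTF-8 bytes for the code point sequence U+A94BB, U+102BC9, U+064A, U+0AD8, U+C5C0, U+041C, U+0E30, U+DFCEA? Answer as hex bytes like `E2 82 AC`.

U+A94BB: 4-byte form → F2 A9 92 BB.
U+102BC9: 4-byte form → F4 82 AF 89.
U+064A: 2-byte form → D9 8A.
U+0AD8: 3-byte form → E0 AB 98.
U+C5C0: 3-byte form → EC 97 80.
U+041C: 2-byte form → D0 9C.
U+0E30: 3-byte form → E0 B8 B0.
U+DFCEA: 4-byte form → F3 9F B3 AA.
Concatenated (25 bytes): F2 A9 92 BB F4 82 AF 89 D9 8A E0 AB 98 EC 97 80 D0 9C E0 B8 B0 F3 9F B3 AA.

F2 A9 92 BB F4 82 AF 89 D9 8A E0 AB 98 EC 97 80 D0 9C E0 B8 B0 F3 9F B3 AA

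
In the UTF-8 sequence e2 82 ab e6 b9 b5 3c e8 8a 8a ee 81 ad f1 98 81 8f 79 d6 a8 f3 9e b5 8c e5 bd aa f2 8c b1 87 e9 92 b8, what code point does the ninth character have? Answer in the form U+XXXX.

U+DED4C

Offset 0: leading byte 0xE2 = 11100010 → 3-byte char #1 = E2 82 AB.
Offset 3: leading byte 0xE6 = 11100110 → 3-byte char #2 = E6 B9 B5.
Offset 6: leading byte 0x3C = 00111100 → 1-byte char #3 = 3C.
Offset 7: leading byte 0xE8 = 11101000 → 3-byte char #4 = E8 8A 8A.
Offset 10: leading byte 0xEE = 11101110 → 3-byte char #5 = EE 81 AD.
Offset 13: leading byte 0xF1 = 11110001 → 4-byte char #6 = F1 98 81 8F.
Offset 17: leading byte 0x79 = 01111001 → 1-byte char #7 = 79.
Offset 18: leading byte 0xD6 = 11010110 → 2-byte char #8 = D6 A8.
Offset 20: leading byte 0xF3 = 11110011 → 4-byte char #9 = F3 9E B5 8C.
Leading byte 0xF3 = 11110011 matches 11110xxx → 4-byte sequence.
Byte 1: 0xF3 = 11110011, payload 011 (3 bits).
Byte 2: 0x9E = 10011110 (10xxxxxx ✓), payload 011110.
Byte 3: 0xB5 = 10110101 (10xxxxxx ✓), payload 110101.
Byte 4: 0x8C = 10001100 (10xxxxxx ✓), payload 001100.
Concatenate: 011011110110101001100 = 0xDED4C (21 bits → U+DED4C).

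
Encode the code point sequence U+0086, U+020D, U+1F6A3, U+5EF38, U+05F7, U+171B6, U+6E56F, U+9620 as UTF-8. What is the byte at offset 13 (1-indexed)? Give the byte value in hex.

1-indexed offset 13 is 0-indexed offset 12.
U+0086 → 2-byte form C2 86 at offsets 0–1.
U+020D → 2-byte form C8 8D at offsets 2–3.
U+1F6A3 → 4-byte form F0 9F 9A A3 at offsets 4–7.
U+5EF38 → 4-byte form F1 9E BC B8 at offsets 8–11.
U+05F7 → 2-byte form D7 B7 at offsets 12–13.
Offset 12 falls in char 5's range; it's byte 1 of D7 B7 = 0xD7.

0xD7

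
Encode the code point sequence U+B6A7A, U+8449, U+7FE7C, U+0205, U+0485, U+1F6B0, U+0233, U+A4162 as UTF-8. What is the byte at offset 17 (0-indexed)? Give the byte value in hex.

0x9A

U+B6A7A → 4-byte form F2 B6 A9 BA at offsets 0–3.
U+8449 → 3-byte form E8 91 89 at offsets 4–6.
U+7FE7C → 4-byte form F1 BF B9 BC at offsets 7–10.
U+0205 → 2-byte form C8 85 at offsets 11–12.
U+0485 → 2-byte form D2 85 at offsets 13–14.
U+1F6B0 → 4-byte form F0 9F 9A B0 at offsets 15–18.
Offset 17 falls in char 6's range; it's byte 3 of F0 9F 9A B0 = 0x9A.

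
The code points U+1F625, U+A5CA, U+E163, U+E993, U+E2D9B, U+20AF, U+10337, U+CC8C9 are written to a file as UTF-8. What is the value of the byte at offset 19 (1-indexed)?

0x82

1-indexed offset 19 is 0-indexed offset 18.
U+1F625 → 4-byte form F0 9F 98 A5 at offsets 0–3.
U+A5CA → 3-byte form EA 97 8A at offsets 4–6.
U+E163 → 3-byte form EE 85 A3 at offsets 7–9.
U+E993 → 3-byte form EE A6 93 at offsets 10–12.
U+E2D9B → 4-byte form F3 A2 B6 9B at offsets 13–16.
U+20AF → 3-byte form E2 82 AF at offsets 17–19.
Offset 18 falls in char 6's range; it's byte 2 of E2 82 AF = 0x82.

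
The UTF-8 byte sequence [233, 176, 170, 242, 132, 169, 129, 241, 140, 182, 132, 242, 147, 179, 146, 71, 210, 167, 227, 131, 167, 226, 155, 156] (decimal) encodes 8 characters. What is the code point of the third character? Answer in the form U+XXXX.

Offset 0: leading byte 0xE9 = 11101001 → 3-byte char #1 = E9 B0 AA.
Offset 3: leading byte 0xF2 = 11110010 → 4-byte char #2 = F2 84 A9 81.
Offset 7: leading byte 0xF1 = 11110001 → 4-byte char #3 = F1 8C B6 84.
Leading byte 0xF1 = 11110001 matches 11110xxx → 4-byte sequence.
Byte 1: 0xF1 = 11110001, payload 001 (3 bits).
Byte 2: 0x8C = 10001100 (10xxxxxx ✓), payload 001100.
Byte 3: 0xB6 = 10110110 (10xxxxxx ✓), payload 110110.
Byte 4: 0x84 = 10000100 (10xxxxxx ✓), payload 000100.
Concatenate: 001001100110110000100 = 0x4CD84 (21 bits → U+4CD84).

U+4CD84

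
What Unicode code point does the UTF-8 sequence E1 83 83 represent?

Leading byte 0xE1 = 11100001 matches 1110xxxx → 3-byte sequence.
Byte 1: 0xE1 = 11100001, payload 0001 (4 bits).
Byte 2: 0x83 = 10000011 (10xxxxxx ✓), payload 000011.
Byte 3: 0x83 = 10000011 (10xxxxxx ✓), payload 000011.
Concatenate: 0001000011000011 = 0x10C3 (16 bits → U+10C3).

U+10C3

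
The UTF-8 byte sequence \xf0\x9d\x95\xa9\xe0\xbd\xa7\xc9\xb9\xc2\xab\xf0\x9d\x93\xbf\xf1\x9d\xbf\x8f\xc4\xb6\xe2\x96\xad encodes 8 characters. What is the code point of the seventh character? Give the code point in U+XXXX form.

Offset 0: leading byte 0xF0 = 11110000 → 4-byte char #1 = F0 9D 95 A9.
Offset 4: leading byte 0xE0 = 11100000 → 3-byte char #2 = E0 BD A7.
Offset 7: leading byte 0xC9 = 11001001 → 2-byte char #3 = C9 B9.
Offset 9: leading byte 0xC2 = 11000010 → 2-byte char #4 = C2 AB.
Offset 11: leading byte 0xF0 = 11110000 → 4-byte char #5 = F0 9D 93 BF.
Offset 15: leading byte 0xF1 = 11110001 → 4-byte char #6 = F1 9D BF 8F.
Offset 19: leading byte 0xC4 = 11000100 → 2-byte char #7 = C4 B6.
Leading byte 0xC4 = 11000100 matches 110xxxxx → 2-byte sequence.
Byte 1: 0xC4 = 11000100, payload 00100 (5 bits).
Byte 2: 0xB6 = 10110110 (10xxxxxx ✓), payload 110110.
Concatenate: 00100110110 = 0x136 (11 bits → U+0136).

U+0136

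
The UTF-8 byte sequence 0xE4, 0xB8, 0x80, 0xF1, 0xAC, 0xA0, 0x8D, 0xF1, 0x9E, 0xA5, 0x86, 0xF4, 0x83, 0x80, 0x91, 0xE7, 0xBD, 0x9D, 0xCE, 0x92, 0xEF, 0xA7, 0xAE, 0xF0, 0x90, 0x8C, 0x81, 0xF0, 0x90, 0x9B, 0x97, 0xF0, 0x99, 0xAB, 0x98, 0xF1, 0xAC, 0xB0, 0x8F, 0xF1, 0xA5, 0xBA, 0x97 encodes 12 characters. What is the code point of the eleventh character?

Offset 0: leading byte 0xE4 = 11100100 → 3-byte char #1 = E4 B8 80.
Offset 3: leading byte 0xF1 = 11110001 → 4-byte char #2 = F1 AC A0 8D.
Offset 7: leading byte 0xF1 = 11110001 → 4-byte char #3 = F1 9E A5 86.
Offset 11: leading byte 0xF4 = 11110100 → 4-byte char #4 = F4 83 80 91.
Offset 15: leading byte 0xE7 = 11100111 → 3-byte char #5 = E7 BD 9D.
Offset 18: leading byte 0xCE = 11001110 → 2-byte char #6 = CE 92.
Offset 20: leading byte 0xEF = 11101111 → 3-byte char #7 = EF A7 AE.
Offset 23: leading byte 0xF0 = 11110000 → 4-byte char #8 = F0 90 8C 81.
Offset 27: leading byte 0xF0 = 11110000 → 4-byte char #9 = F0 90 9B 97.
Offset 31: leading byte 0xF0 = 11110000 → 4-byte char #10 = F0 99 AB 98.
Offset 35: leading byte 0xF1 = 11110001 → 4-byte char #11 = F1 AC B0 8F.
Leading byte 0xF1 = 11110001 matches 11110xxx → 4-byte sequence.
Byte 1: 0xF1 = 11110001, payload 001 (3 bits).
Byte 2: 0xAC = 10101100 (10xxxxxx ✓), payload 101100.
Byte 3: 0xB0 = 10110000 (10xxxxxx ✓), payload 110000.
Byte 4: 0x8F = 10001111 (10xxxxxx ✓), payload 001111.
Concatenate: 001101100110000001111 = 0x6CC0F (21 bits → U+6CC0F).

U+6CC0F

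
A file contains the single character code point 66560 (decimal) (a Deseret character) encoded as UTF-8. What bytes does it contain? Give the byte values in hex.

F0 90 90 80

U+10400 = 0x10400 = 66560 decimal. In range U+10000–U+10FFFF → 4-byte form: 11110xxx 10xxxxxx 10xxxxxx 10xxxxxx.
Binary (21 bits): 000010000010000000000.
Split 3+6+6+6: 000 | 010000 | 010000 | 000000.
Byte 1: 11110000 = 0xF0.
Byte 2: 10010000 = 0x90.
Byte 3: 10010000 = 0x90.
Byte 4: 10000000 = 0x80.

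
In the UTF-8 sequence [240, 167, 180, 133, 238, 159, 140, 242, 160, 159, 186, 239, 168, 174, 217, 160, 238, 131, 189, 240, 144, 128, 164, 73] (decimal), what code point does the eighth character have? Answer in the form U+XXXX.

Offset 0: leading byte 0xF0 = 11110000 → 4-byte char #1 = F0 A7 B4 85.
Offset 4: leading byte 0xEE = 11101110 → 3-byte char #2 = EE 9F 8C.
Offset 7: leading byte 0xF2 = 11110010 → 4-byte char #3 = F2 A0 9F BA.
Offset 11: leading byte 0xEF = 11101111 → 3-byte char #4 = EF A8 AE.
Offset 14: leading byte 0xD9 = 11011001 → 2-byte char #5 = D9 A0.
Offset 16: leading byte 0xEE = 11101110 → 3-byte char #6 = EE 83 BD.
Offset 19: leading byte 0xF0 = 11110000 → 4-byte char #7 = F0 90 80 A4.
Offset 23: leading byte 0x49 = 01001001 → 1-byte char #8 = 49.
Leading byte 0x49 = 01001001 matches 0xxxxxxx → 1-byte sequence.
Byte 1: 0x49 = 01001001, payload 1001001 (7 bits).
Concatenate: 1001001 = 0x49 (7 bits → U+0049).

U+0049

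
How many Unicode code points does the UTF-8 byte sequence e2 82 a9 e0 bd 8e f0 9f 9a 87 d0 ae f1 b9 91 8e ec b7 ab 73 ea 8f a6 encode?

8

Byte at offset 0: 0xE2 = 11100010 → 3-byte char (#1). Advance 3.
Byte at offset 3: 0xE0 = 11100000 → 3-byte char (#2). Advance 3.
Byte at offset 6: 0xF0 = 11110000 → 4-byte char (#3). Advance 4.
Byte at offset 10: 0xD0 = 11010000 → 2-byte char (#4). Advance 2.
Byte at offset 12: 0xF1 = 11110001 → 4-byte char (#5). Advance 4.
Byte at offset 16: 0xEC = 11101100 → 3-byte char (#6). Advance 3.
Byte at offset 19: 0x73 = 01110011 → 1-byte char (#7). Advance 1.
Byte at offset 20: 0xEA = 11101010 → 3-byte char (#8). Advance 3.
Reached end at offset 23 after 8 code points.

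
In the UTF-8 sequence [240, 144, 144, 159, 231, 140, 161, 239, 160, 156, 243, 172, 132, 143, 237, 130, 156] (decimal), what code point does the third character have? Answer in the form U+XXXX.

U+F81C

Offset 0: leading byte 0xF0 = 11110000 → 4-byte char #1 = F0 90 90 9F.
Offset 4: leading byte 0xE7 = 11100111 → 3-byte char #2 = E7 8C A1.
Offset 7: leading byte 0xEF = 11101111 → 3-byte char #3 = EF A0 9C.
Leading byte 0xEF = 11101111 matches 1110xxxx → 3-byte sequence.
Byte 1: 0xEF = 11101111, payload 1111 (4 bits).
Byte 2: 0xA0 = 10100000 (10xxxxxx ✓), payload 100000.
Byte 3: 0x9C = 10011100 (10xxxxxx ✓), payload 011100.
Concatenate: 1111100000011100 = 0xF81C (16 bits → U+F81C).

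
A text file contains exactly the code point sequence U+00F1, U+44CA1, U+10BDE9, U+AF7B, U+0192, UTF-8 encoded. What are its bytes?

U+00F1: 2-byte form → C3 B1.
U+44CA1: 4-byte form → F1 84 B2 A1.
U+10BDE9: 4-byte form → F4 8B B7 A9.
U+AF7B: 3-byte form → EA BD BB.
U+0192: 2-byte form → C6 92.
Concatenated (15 bytes): C3 B1 F1 84 B2 A1 F4 8B B7 A9 EA BD BB C6 92.

C3 B1 F1 84 B2 A1 F4 8B B7 A9 EA BD BB C6 92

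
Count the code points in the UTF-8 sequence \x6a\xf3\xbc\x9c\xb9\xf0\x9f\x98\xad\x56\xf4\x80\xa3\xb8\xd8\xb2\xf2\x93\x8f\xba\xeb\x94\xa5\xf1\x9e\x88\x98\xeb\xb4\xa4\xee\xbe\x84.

11

Byte at offset 0: 0x6A = 01101010 → 1-byte char (#1). Advance 1.
Byte at offset 1: 0xF3 = 11110011 → 4-byte char (#2). Advance 4.
Byte at offset 5: 0xF0 = 11110000 → 4-byte char (#3). Advance 4.
Byte at offset 9: 0x56 = 01010110 → 1-byte char (#4). Advance 1.
Byte at offset 10: 0xF4 = 11110100 → 4-byte char (#5). Advance 4.
Byte at offset 14: 0xD8 = 11011000 → 2-byte char (#6). Advance 2.
Byte at offset 16: 0xF2 = 11110010 → 4-byte char (#7). Advance 4.
Byte at offset 20: 0xEB = 11101011 → 3-byte char (#8). Advance 3.
Byte at offset 23: 0xF1 = 11110001 → 4-byte char (#9). Advance 4.
Byte at offset 27: 0xEB = 11101011 → 3-byte char (#10). Advance 3.
Byte at offset 30: 0xEE = 11101110 → 3-byte char (#11). Advance 3.
Reached end at offset 33 after 11 code points.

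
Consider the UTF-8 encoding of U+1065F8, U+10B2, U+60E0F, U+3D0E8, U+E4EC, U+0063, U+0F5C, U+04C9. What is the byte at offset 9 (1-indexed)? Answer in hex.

1-indexed offset 9 is 0-indexed offset 8.
U+1065F8 → 4-byte form F4 86 97 B8 at offsets 0–3.
U+10B2 → 3-byte form E1 82 B2 at offsets 4–6.
U+60E0F → 4-byte form F1 A0 B8 8F at offsets 7–10.
Offset 8 falls in char 3's range; it's byte 2 of F1 A0 B8 8F = 0xA0.

0xA0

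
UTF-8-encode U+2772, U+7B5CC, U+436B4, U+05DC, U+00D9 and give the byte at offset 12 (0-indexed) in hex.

U+2772 → 3-byte form E2 9D B2 at offsets 0–2.
U+7B5CC → 4-byte form F1 BB 97 8C at offsets 3–6.
U+436B4 → 4-byte form F1 83 9A B4 at offsets 7–10.
U+05DC → 2-byte form D7 9C at offsets 11–12.
Offset 12 falls in char 4's range; it's byte 2 of D7 9C = 0x9C.

0x9C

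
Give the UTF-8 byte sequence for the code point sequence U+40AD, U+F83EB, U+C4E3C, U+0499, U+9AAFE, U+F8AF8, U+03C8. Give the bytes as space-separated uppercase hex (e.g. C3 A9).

U+40AD: 3-byte form → E4 82 AD.
U+F83EB: 4-byte form → F3 B8 8F AB.
U+C4E3C: 4-byte form → F3 84 B8 BC.
U+0499: 2-byte form → D2 99.
U+9AAFE: 4-byte form → F2 9A AB BE.
U+F8AF8: 4-byte form → F3 B8 AB B8.
U+03C8: 2-byte form → CF 88.
Concatenated (23 bytes): E4 82 AD F3 B8 8F AB F3 84 B8 BC D2 99 F2 9A AB BE F3 B8 AB B8 CF 88.

E4 82 AD F3 B8 8F AB F3 84 B8 BC D2 99 F2 9A AB BE F3 B8 AB B8 CF 88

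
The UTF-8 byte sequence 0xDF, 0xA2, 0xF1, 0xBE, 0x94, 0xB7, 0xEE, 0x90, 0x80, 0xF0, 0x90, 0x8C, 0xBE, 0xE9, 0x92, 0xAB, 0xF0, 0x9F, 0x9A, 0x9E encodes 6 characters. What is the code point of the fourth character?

Offset 0: leading byte 0xDF = 11011111 → 2-byte char #1 = DF A2.
Offset 2: leading byte 0xF1 = 11110001 → 4-byte char #2 = F1 BE 94 B7.
Offset 6: leading byte 0xEE = 11101110 → 3-byte char #3 = EE 90 80.
Offset 9: leading byte 0xF0 = 11110000 → 4-byte char #4 = F0 90 8C BE.
Leading byte 0xF0 = 11110000 matches 11110xxx → 4-byte sequence.
Byte 1: 0xF0 = 11110000, payload 000 (3 bits).
Byte 2: 0x90 = 10010000 (10xxxxxx ✓), payload 010000.
Byte 3: 0x8C = 10001100 (10xxxxxx ✓), payload 001100.
Byte 4: 0xBE = 10111110 (10xxxxxx ✓), payload 111110.
Concatenate: 000010000001100111110 = 0x1033E (21 bits → U+1033E).

U+1033E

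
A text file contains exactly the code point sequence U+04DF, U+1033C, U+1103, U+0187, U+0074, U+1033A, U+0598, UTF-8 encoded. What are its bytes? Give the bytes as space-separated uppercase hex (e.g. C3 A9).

U+04DF: 2-byte form → D3 9F.
U+1033C: 4-byte form → F0 90 8C BC.
U+1103: 3-byte form → E1 84 83.
U+0187: 2-byte form → C6 87.
U+0074: 1-byte form → 74.
U+1033A: 4-byte form → F0 90 8C BA.
U+0598: 2-byte form → D6 98.
Concatenated (18 bytes): D3 9F F0 90 8C BC E1 84 83 C6 87 74 F0 90 8C BA D6 98.

D3 9F F0 90 8C BC E1 84 83 C6 87 74 F0 90 8C BA D6 98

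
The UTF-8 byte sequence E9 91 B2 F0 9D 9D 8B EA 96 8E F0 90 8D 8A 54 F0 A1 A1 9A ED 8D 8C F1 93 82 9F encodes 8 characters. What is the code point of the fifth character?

U+0054

Offset 0: leading byte 0xE9 = 11101001 → 3-byte char #1 = E9 91 B2.
Offset 3: leading byte 0xF0 = 11110000 → 4-byte char #2 = F0 9D 9D 8B.
Offset 7: leading byte 0xEA = 11101010 → 3-byte char #3 = EA 96 8E.
Offset 10: leading byte 0xF0 = 11110000 → 4-byte char #4 = F0 90 8D 8A.
Offset 14: leading byte 0x54 = 01010100 → 1-byte char #5 = 54.
Leading byte 0x54 = 01010100 matches 0xxxxxxx → 1-byte sequence.
Byte 1: 0x54 = 01010100, payload 1010100 (7 bits).
Concatenate: 1010100 = 0x54 (7 bits → U+0054).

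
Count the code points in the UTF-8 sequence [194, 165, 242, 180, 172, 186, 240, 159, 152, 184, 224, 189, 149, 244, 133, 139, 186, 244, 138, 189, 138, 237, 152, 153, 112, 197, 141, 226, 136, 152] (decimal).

10

Byte at offset 0: 0xC2 = 11000010 → 2-byte char (#1). Advance 2.
Byte at offset 2: 0xF2 = 11110010 → 4-byte char (#2). Advance 4.
Byte at offset 6: 0xF0 = 11110000 → 4-byte char (#3). Advance 4.
Byte at offset 10: 0xE0 = 11100000 → 3-byte char (#4). Advance 3.
Byte at offset 13: 0xF4 = 11110100 → 4-byte char (#5). Advance 4.
Byte at offset 17: 0xF4 = 11110100 → 4-byte char (#6). Advance 4.
Byte at offset 21: 0xED = 11101101 → 3-byte char (#7). Advance 3.
Byte at offset 24: 0x70 = 01110000 → 1-byte char (#8). Advance 1.
Byte at offset 25: 0xC5 = 11000101 → 2-byte char (#9). Advance 2.
Byte at offset 27: 0xE2 = 11100010 → 3-byte char (#10). Advance 3.
Reached end at offset 30 after 10 code points.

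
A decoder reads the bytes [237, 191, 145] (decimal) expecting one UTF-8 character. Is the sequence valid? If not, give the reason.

Structurally a 3-byte sequence; payload = 0xDFD1.
But 0xDFD1 is in U+D800–U+DFFF, the surrogate range. Surrogates are not Unicode scalar values and are forbidden in UTF-8.

invalid (encodes a surrogate (U+D800–U+DFFF))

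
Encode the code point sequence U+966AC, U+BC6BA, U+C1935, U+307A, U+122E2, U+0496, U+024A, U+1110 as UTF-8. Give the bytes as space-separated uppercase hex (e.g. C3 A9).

F2 96 9A AC F2 BC 9A BA F3 81 A4 B5 E3 81 BA F0 92 8B A2 D2 96 C9 8A E1 84 90

U+966AC: 4-byte form → F2 96 9A AC.
U+BC6BA: 4-byte form → F2 BC 9A BA.
U+C1935: 4-byte form → F3 81 A4 B5.
U+307A: 3-byte form → E3 81 BA.
U+122E2: 4-byte form → F0 92 8B A2.
U+0496: 2-byte form → D2 96.
U+024A: 2-byte form → C9 8A.
U+1110: 3-byte form → E1 84 90.
Concatenated (26 bytes): F2 96 9A AC F2 BC 9A BA F3 81 A4 B5 E3 81 BA F0 92 8B A2 D2 96 C9 8A E1 84 90.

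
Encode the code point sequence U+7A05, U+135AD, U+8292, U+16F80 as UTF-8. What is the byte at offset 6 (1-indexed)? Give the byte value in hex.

0x96

1-indexed offset 6 is 0-indexed offset 5.
U+7A05 → 3-byte form E7 A8 85 at offsets 0–2.
U+135AD → 4-byte form F0 93 96 AD at offsets 3–6.
Offset 5 falls in char 2's range; it's byte 3 of F0 93 96 AD = 0x96.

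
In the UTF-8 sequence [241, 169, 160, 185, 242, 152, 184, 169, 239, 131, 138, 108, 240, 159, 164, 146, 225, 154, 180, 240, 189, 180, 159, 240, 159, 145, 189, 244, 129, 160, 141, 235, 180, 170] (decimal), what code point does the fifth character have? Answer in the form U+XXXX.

U+1F912

Offset 0: leading byte 0xF1 = 11110001 → 4-byte char #1 = F1 A9 A0 B9.
Offset 4: leading byte 0xF2 = 11110010 → 4-byte char #2 = F2 98 B8 A9.
Offset 8: leading byte 0xEF = 11101111 → 3-byte char #3 = EF 83 8A.
Offset 11: leading byte 0x6C = 01101100 → 1-byte char #4 = 6C.
Offset 12: leading byte 0xF0 = 11110000 → 4-byte char #5 = F0 9F A4 92.
Leading byte 0xF0 = 11110000 matches 11110xxx → 4-byte sequence.
Byte 1: 0xF0 = 11110000, payload 000 (3 bits).
Byte 2: 0x9F = 10011111 (10xxxxxx ✓), payload 011111.
Byte 3: 0xA4 = 10100100 (10xxxxxx ✓), payload 100100.
Byte 4: 0x92 = 10010010 (10xxxxxx ✓), payload 010010.
Concatenate: 000011111100100010010 = 0x1F912 (21 bits → U+1F912).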